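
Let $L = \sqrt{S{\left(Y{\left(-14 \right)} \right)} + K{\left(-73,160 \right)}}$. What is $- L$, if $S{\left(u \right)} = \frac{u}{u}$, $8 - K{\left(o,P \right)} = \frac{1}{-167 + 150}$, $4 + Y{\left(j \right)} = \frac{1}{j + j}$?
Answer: $- \frac{\sqrt{2618}}{17} \approx -3.0098$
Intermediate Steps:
$Y{\left(j \right)} = -4 + \frac{1}{2 j}$ ($Y{\left(j \right)} = -4 + \frac{1}{j + j} = -4 + \frac{1}{2 j}$)
$K{\left(o,P \right)} = \frac{137}{17}$ ($K{\left(o,P \right)} = 8 - \frac{1}{-167 + 150} = 8 - \frac{1}{-17} = 8 - - \frac{1}{17} = 8 + \frac{1}{17} = \frac{137}{17}$)
$S{\left(u \right)} = 1$
$L = \frac{\sqrt{2618}}{17}$ ($L = \sqrt{1 + \frac{137}{17}} = \sqrt{\frac{154}{17}} = \frac{\sqrt{2618}}{17} \approx 3.0098$)
$- L = - \frac{\sqrt{2618}}{17}$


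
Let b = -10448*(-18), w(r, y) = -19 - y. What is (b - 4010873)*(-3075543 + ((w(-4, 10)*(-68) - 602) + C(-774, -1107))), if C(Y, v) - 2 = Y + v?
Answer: 11759159270068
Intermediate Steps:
b = 188064
C(Y, v) = 2 + Y + v (C(Y, v) = 2 + (Y + v) = 2 + Y + v)
(b - 4010873)*(-3075543 + ((w(-4, 10)*(-68) - 602) + C(-774, -1107))) = (188064 - 4010873)*(-3075543 + (((-19 - 1*10)*(-68) - 602) + (2 - 774 - 1107))) = -3822809*(-3075543 + (((-19 - 10)*(-68) - 602) - 1879)) = -3822809*(-3075543 + ((-29*(-68) - 602) - 1879)) = -3822809*(-3075543 + ((1972 - 602) - 1879)) = -3822809*(-3075543 + (1370 - 1879)) = -3822809*(-3075543 - 509) = -3822809*(-3076052) = 11759159270068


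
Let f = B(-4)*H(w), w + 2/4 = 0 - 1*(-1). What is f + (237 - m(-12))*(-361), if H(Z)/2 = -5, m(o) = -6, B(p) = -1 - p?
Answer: -87753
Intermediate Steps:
w = 1/2 (w = -1/2 + (0 - 1*(-1)) = -1/2 + (0 + 1) = -1/2 + 1 = 1/2 ≈ 0.50000)
H(Z) = -10 (H(Z) = 2*(-5) = -10)
f = -30 (f = (-1 - 1*(-4))*(-10) = (-1 + 4)*(-10) = 3*(-10) = -30)
f + (237 - m(-12))*(-361) = -30 + (237 - 1*(-6))*(-361) = -30 + (237 + 6)*(-361) = -30 + 243*(-361) = -30 - 87723 = -87753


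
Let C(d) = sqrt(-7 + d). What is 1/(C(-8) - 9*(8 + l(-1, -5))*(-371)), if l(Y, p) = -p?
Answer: 14469/628055888 - I*sqrt(15)/1884167664 ≈ 2.3038e-5 - 2.0555e-9*I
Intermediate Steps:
1/(C(-8) - 9*(8 + l(-1, -5))*(-371)) = 1/(sqrt(-7 - 8) - 9*(8 - 1*(-5))*(-371)) = 1/(sqrt(-15) - 9*(8 + 5)*(-371)) = 1/(I*sqrt(15) - 9*13*(-371)) = 1/(I*sqrt(15) - 117*(-371)) = 1/(I*sqrt(15) + 43407) = 1/(43407 + I*sqrt(15))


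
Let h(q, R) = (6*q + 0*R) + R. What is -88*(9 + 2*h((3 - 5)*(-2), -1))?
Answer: -4840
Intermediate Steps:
h(q, R) = R + 6*q (h(q, R) = (6*q + 0) + R = 6*q + R = R + 6*q)
-88*(9 + 2*h((3 - 5)*(-2), -1)) = -88*(9 + 2*(-1 + 6*((3 - 5)*(-2)))) = -88*(9 + 2*(-1 + 6*(-2*(-2)))) = -88*(9 + 2*(-1 + 6*4)) = -88*(9 + 2*(-1 + 24)) = -88*(9 + 2*23) = -88*(9 + 46) = -88*55 = -4840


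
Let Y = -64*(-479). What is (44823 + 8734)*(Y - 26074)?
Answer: 245398174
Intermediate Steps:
Y = 30656
(44823 + 8734)*(Y - 26074) = (44823 + 8734)*(30656 - 26074) = 53557*4582 = 245398174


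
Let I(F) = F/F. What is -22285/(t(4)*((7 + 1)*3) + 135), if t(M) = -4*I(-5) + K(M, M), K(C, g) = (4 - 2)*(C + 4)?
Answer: -22285/423 ≈ -52.683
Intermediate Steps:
K(C, g) = 8 + 2*C (K(C, g) = 2*(4 + C) = 8 + 2*C)
I(F) = 1
t(M) = 4 + 2*M (t(M) = -4*1 + (8 + 2*M) = -4 + (8 + 2*M) = 4 + 2*M)
-22285/(t(4)*((7 + 1)*3) + 135) = -22285/((4 + 2*4)*((7 + 1)*3) + 135) = -22285/((4 + 8)*(8*3) + 135) = -22285/(12*24 + 135) = -22285/(288 + 135) = -22285/423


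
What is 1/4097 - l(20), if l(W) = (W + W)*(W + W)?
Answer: -6555199/4097 ≈ -1600.0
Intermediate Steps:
l(W) = 4*W² (l(W) = (2*W)*(2*W) = 4*W²)
1/4097 - l(20) = 1/4097 - 4*20² = 1/4097 - 4*400 = 1/4097 - 1*1600 = 1/4097 - 1600 = -6555199/4097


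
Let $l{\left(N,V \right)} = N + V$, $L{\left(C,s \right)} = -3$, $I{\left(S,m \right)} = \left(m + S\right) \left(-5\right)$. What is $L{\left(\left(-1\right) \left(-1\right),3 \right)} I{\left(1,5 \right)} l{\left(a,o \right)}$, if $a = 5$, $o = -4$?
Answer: $90$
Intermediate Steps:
$I{\left(S,m \right)} = - 5 S - 5 m$ ($I{\left(S,m \right)} = \left(S + m\right) \left(-5\right) = - 5 S - 5 m$)
$L{\left(\left(-1\right) \left(-1\right),3 \right)} I{\left(1,5 \right)} l{\left(a,o \right)} = - 3 \left(\left(-5\right) 1 - 25\right) \left(5 - 4\right) = - 3 \left(-5 - 25\right) 1 = \left(-3\right) \left(-30\right) 1 = 90 \cdot 1 = 90$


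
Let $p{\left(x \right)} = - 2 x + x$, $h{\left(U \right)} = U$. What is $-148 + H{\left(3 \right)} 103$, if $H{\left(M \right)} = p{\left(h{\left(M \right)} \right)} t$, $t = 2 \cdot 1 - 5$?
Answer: $779$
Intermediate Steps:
$p{\left(x \right)} = - x$
$t = -3$ ($t = 2 - 5 = -3$)
$H{\left(M \right)} = 3 M$ ($H{\left(M \right)} = - M \left(-3\right) = 3 M$)
$-148 + H{\left(3 \right)} 103 = -148 + 3 \cdot 3 \cdot 103 = -148 + 9 \cdot 103 = -148 + 927 = 779$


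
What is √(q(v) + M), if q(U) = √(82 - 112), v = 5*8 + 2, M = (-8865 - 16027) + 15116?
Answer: √(-9776 + I*√30) ≈ 0.0277 + 98.874*I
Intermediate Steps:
M = -9776 (M = -24892 + 15116 = -9776)
v = 42 (v = 40 + 2 = 42)
q(U) = I*√30 (q(U) = √(-30) = I*√30)
√(q(v) + M) = √(I*√30 - 9776) = √(-9776 + I*√30)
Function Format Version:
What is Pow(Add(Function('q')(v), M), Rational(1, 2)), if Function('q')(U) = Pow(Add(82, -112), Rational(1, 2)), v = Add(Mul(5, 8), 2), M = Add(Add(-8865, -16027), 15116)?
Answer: Pow(Add(-9776, Mul(I, Pow(30, Rational(1, 2)))), Rational(1, 2)) ≈ Add(0.0277, Mul(98.874, I))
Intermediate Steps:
M = -9776 (M = Add(-24892, 15116) = -9776)
v = 42 (v = Add(40, 2) = 42)
Function('q')(U) = Mul(I, Pow(30, Rational(1, 2))) (Function('q')(U) = Pow(-30, Rational(1, 2)) = Mul(I, Pow(30, Rational(1, 2))))
Pow(Add(Function('q')(v), M), Rational(1, 2)) = Pow(Add(Mul(I, Pow(30, Rational(1, 2))), -9776), Rational(1, 2)) = Pow(Add(-9776, Mul(I, Pow(30, Rational(1, 2)))), Rational(1, 2))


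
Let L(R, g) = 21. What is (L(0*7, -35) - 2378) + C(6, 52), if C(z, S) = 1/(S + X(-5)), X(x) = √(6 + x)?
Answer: -124920/53 ≈ -2357.0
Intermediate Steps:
C(z, S) = 1/(1 + S) (C(z, S) = 1/(S + √(6 - 5)) = 1/(S + √1) = 1/(S + 1) = 1/(1 + S))
(L(0*7, -35) - 2378) + C(6, 52) = (21 - 2378) + 1/(1 + 52) = -2357 + 1/53 = -124920/53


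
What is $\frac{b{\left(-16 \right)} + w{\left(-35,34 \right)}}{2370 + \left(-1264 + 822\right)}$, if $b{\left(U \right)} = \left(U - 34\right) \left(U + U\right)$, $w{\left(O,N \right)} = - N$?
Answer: $\frac{783}{964} \approx 0.81224$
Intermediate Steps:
$b{\left(U \right)} = 2 U \left(-34 + U\right)$ ($b{\left(U \right)} = \left(-34 + U\right) 2 U = 2 U \left(-34 + U\right)$)
$\frac{b{\left(-16 \right)} + w{\left(-35,34 \right)}}{2370 + \left(-1264 + 822\right)} = \frac{2 \left(-16\right) \left(-34 - 16\right) - 34}{2370 + \left(-1264 + 822\right)} = \frac{2 \left(-16\right) \left(-50\right) - 34}{2370 - 442} = \frac{1600 - 34}{1928} = 1566 \cdot \frac{1}{1928} = \frac{783}{964}$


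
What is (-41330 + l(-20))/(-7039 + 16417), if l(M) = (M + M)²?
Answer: -19865/4689 ≈ -4.2365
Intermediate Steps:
l(M) = 4*M² (l(M) = (2*M)² = 4*M²)
(-41330 + l(-20))/(-7039 + 16417) = (-41330 + 4*(-20)²)/(-7039 + 16417) = (-41330 + 4*400)/9378 = (-41330 + 1600)*(1/9378) = -39730*1/9378 = -19865/4689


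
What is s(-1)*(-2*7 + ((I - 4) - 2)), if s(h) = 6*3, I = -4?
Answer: -432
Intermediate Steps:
s(h) = 18
s(-1)*(-2*7 + ((I - 4) - 2)) = 18*(-2*7 + ((-4 - 4) - 2)) = 18*(-14 + (-8 - 2)) = 18*(-14 - 10) = 18*(-24) = -432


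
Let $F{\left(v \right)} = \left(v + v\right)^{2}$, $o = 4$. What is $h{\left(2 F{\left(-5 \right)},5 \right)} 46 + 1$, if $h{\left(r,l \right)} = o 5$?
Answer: $921$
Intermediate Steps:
$F{\left(v \right)} = 4 v^{2}$ ($F{\left(v \right)} = \left(2 v\right)^{2} = 4 v^{2}$)
$h{\left(r,l \right)} = 20$ ($h{\left(r,l \right)} = 4 \cdot 5 = 20$)
$h{\left(2 F{\left(-5 \right)},5 \right)} 46 + 1 = 20 \cdot 46 + 1 = 920 + 1 = 921$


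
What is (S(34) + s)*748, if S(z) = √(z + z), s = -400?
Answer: -299200 + 1496*√17 ≈ -2.9303e+5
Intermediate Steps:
S(z) = √2*√z (S(z) = √(2*z) = √2*√z)
(S(34) + s)*748 = (√2*√34 - 400)*748 = (2*√17 - 400)*748 = (-400 + 2*√17)*748 = -299200 + 1496*√17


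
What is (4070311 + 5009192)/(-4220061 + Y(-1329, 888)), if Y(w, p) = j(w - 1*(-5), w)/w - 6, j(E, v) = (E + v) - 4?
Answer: -12066659487/5608466386 ≈ -2.1515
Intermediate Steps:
j(E, v) = -4 + E + v
Y(w, p) = -6 + (1 + 2*w)/w (Y(w, p) = (-4 + (w - 1*(-5)) + w)/w - 6 = (-4 + (w + 5) + w)/w - 6 = (-4 + (5 + w) + w)/w - 6 = (1 + 2*w)/w - 6 = -6 + (1 + 2*w)/w)
(4070311 + 5009192)/(-4220061 + Y(-1329, 888)) = (4070311 + 5009192)/(-4220061 + (-4 + 1/(-1329))) = 9079503/(-4220061 + (-4 - 1/1329)) = 9079503/(-4220061 - 5317/1329) = 9079503/(-5608466386/1329) = 9079503*(-1329/5608466386) = -12066659487/5608466386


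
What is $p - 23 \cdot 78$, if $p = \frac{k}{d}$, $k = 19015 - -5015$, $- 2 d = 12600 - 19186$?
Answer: $- \frac{66108}{37} \approx -1786.7$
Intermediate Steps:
$d = 3293$ ($d = - \frac{12600 - 19186}{2} = \left(- \frac{1}{2}\right) \left(-6586\right) = 3293$)
$k = 24030$ ($k = 19015 + 5015 = 24030$)
$p = \frac{270}{37}$ ($p = \frac{24030}{3293} = 24030 \cdot \frac{1}{3293} = \frac{270}{37} \approx 7.2973$)
$p - 23 \cdot 78 = \frac{270}{37} - 23 \cdot 78 = \frac{270}{37} - 1794 = - \frac{66108}{37}$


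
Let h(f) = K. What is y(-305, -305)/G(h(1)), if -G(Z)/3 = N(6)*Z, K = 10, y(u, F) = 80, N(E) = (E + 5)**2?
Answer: -8/363 ≈ -0.022039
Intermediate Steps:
N(E) = (5 + E)**2
h(f) = 10
G(Z) = -363*Z (G(Z) = -3*(5 + 6)**2*Z = -3*11**2*Z = -363*Z)
y(-305, -305)/G(h(1)) = 80/((-363*10)) = 80/(-3630) = 80*(-1/3630) = -8/363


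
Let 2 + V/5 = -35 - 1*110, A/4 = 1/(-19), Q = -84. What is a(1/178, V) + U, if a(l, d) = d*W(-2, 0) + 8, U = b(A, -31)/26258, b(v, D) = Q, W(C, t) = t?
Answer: 104990/13129 ≈ 7.9968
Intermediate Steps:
A = -4/19 (A = 4/(-19) = 4*(-1/19) = -4/19 ≈ -0.21053)
b(v, D) = -84
U = -42/13129 (U = -84/26258 = -84*1/26258 = -42/13129 ≈ -0.0031990)
V = -735 (V = -10 + 5*(-35 - 1*110) = -10 + 5*(-35 - 110) = -10 + 5*(-145) = -10 - 725 = -735)
a(l, d) = 8 (a(l, d) = d*0 + 8 = 0 + 8 = 8)
a(1/178, V) + U = 8 - 42/13129 = 104990/13129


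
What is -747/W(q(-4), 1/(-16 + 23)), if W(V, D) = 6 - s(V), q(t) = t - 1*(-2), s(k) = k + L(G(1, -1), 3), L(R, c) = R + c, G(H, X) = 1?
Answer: -747/4 ≈ -186.75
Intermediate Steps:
s(k) = 4 + k (s(k) = k + (1 + 3) = k + 4 = 4 + k)
q(t) = 2 + t (q(t) = t + 2 = 2 + t)
W(V, D) = 2 - V (W(V, D) = 6 - (4 + V) = 6 + (-4 - V) = 2 - V)
-747/W(q(-4), 1/(-16 + 23)) = -747/(2 - (2 - 4)) = -747/(2 - 1*(-2)) = -747/(2 + 2) = -747/4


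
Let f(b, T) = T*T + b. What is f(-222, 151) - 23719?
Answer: -1140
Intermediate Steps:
f(b, T) = b + T² (f(b, T) = T² + b = b + T²)
f(-222, 151) - 23719 = (-222 + 151²) - 23719 = (-222 + 22801) - 23719 = 22579 - 23719 = -1140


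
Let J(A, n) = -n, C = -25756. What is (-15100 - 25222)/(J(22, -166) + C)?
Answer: 20161/12795 ≈ 1.5757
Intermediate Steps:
(-15100 - 25222)/(J(22, -166) + C) = (-15100 - 25222)/(-1*(-166) - 25756) = -40322/(166 - 25756) = -40322/(-25590) = -40322*(-1/25590) = 20161/12795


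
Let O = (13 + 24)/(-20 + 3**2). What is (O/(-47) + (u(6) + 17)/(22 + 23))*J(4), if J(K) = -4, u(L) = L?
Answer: -54224/23265 ≈ -2.3307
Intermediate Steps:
O = -37/11 (O = 37/(-20 + 9) = 37/(-11) = 37*(-1/11) = -37/11 ≈ -3.3636)
(O/(-47) + (u(6) + 17)/(22 + 23))*J(4) = (-37/11/(-47) + (6 + 17)/(22 + 23))*(-4) = (-37/11*(-1/47) + 23/45)*(-4) = (37/517 + 23*(1/45))*(-4) = (37/517 + 23/45)*(-4) = (13556/23265)*(-4) = -54224/23265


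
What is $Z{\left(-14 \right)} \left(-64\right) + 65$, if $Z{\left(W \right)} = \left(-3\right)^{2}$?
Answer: $-511$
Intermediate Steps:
$Z{\left(W \right)} = 9$
$Z{\left(-14 \right)} \left(-64\right) + 65 = 9 \left(-64\right) + 65 = -576 + 65 = -511$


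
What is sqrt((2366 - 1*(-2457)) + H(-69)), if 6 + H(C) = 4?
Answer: sqrt(4821) ≈ 69.433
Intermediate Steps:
H(C) = -2 (H(C) = -6 + 4 = -2)
sqrt((2366 - 1*(-2457)) + H(-69)) = sqrt((2366 - 1*(-2457)) - 2) = sqrt((2366 + 2457) - 2) = sqrt(4823 - 2) = sqrt(4821)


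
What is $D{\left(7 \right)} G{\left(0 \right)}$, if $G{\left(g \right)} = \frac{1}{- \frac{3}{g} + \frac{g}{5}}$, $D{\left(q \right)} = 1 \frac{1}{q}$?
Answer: $0$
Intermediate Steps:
$D{\left(q \right)} = \frac{1}{q}$
$G{\left(g \right)} = \frac{1}{- \frac{3}{g} + \frac{g}{5}}$ ($G{\left(g \right)} = \frac{1}{- \frac{3}{g} + g \frac{1}{5}} = \frac{1}{- \frac{3}{g} + \frac{g}{5}}$)
$D{\left(7 \right)} G{\left(0 \right)} = \frac{5 \cdot 0 \frac{1}{-15 + 0^{2}}}{7} = \frac{5 \cdot 0 \frac{1}{-15 + 0}}{7} = \frac{5 \cdot 0 \frac{1}{-15}}{7} = \frac{5 \cdot 0 \left(- \frac{1}{15}\right)}{7} = \frac{1}{7} \cdot 0 = 0$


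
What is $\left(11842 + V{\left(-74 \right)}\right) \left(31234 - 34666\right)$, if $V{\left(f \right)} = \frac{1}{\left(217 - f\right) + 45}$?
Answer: $- \frac{568984559}{14} \approx -4.0642 \cdot 10^{7}$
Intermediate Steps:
$V{\left(f \right)} = \frac{1}{262 - f}$
$\left(11842 + V{\left(-74 \right)}\right) \left(31234 - 34666\right) = \left(11842 - \frac{1}{-262 - 74}\right) \left(31234 - 34666\right) = \left(11842 - \frac{1}{-336}\right) \left(-3432\right) = \left(11842 - - \frac{1}{336}\right) \left(-3432\right) = \left(11842 + \frac{1}{336}\right) \left(-3432\right) = \frac{3978913}{336} \left(-3432\right) = - \frac{568984559}{14}$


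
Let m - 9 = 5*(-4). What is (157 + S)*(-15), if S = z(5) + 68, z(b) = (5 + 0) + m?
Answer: -3285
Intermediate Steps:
m = -11 (m = 9 + 5*(-4) = 9 - 20 = -11)
z(b) = -6 (z(b) = (5 + 0) - 11 = 5 - 11 = -6)
S = 62 (S = -6 + 68 = 62)
(157 + S)*(-15) = (157 + 62)*(-15) = 219*(-15) = -3285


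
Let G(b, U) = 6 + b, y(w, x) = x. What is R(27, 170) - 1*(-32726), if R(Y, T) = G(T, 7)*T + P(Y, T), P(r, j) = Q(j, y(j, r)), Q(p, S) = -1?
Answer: 62645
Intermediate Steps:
P(r, j) = -1
R(Y, T) = -1 + T*(6 + T) (R(Y, T) = (6 + T)*T - 1 = T*(6 + T) - 1 = -1 + T*(6 + T))
R(27, 170) - 1*(-32726) = (-1 + 170*(6 + 170)) - 1*(-32726) = (-1 + 170*176) + 32726 = (-1 + 29920) + 32726 = 29919 + 32726 = 62645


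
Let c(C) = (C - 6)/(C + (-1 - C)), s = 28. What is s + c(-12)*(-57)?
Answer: -998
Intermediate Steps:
c(C) = 6 - C (c(C) = (-6 + C)/(-1) = (-6 + C)*(-1) = 6 - C)
s + c(-12)*(-57) = 28 + (6 - 1*(-12))*(-57) = 28 + (6 + 12)*(-57) = 28 + 18*(-57) = 28 - 1026 = -998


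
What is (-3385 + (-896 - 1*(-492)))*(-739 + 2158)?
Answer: -5376591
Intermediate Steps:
(-3385 + (-896 - 1*(-492)))*(-739 + 2158) = (-3385 + (-896 + 492))*1419 = (-3385 - 404)*1419 = -3789*1419 = -5376591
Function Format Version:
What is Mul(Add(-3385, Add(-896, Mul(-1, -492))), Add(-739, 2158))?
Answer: -5376591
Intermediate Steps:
Mul(Add(-3385, Add(-896, Mul(-1, -492))), Add(-739, 2158)) = Mul(Add(-3385, Add(-896, 492)), 1419) = Mul(Add(-3385, -404), 1419) = Mul(-3789, 1419) = -5376591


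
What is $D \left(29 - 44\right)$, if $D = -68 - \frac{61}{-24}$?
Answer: $\frac{7855}{8} \approx 981.88$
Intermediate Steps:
$D = - \frac{1571}{24}$ ($D = -68 - - \frac{61}{24} = -68 + \frac{61}{24} = - \frac{1571}{24} \approx -65.458$)
$D \left(29 - 44\right) = - \frac{1571 \left(29 - 44\right)}{24} = \left(- \frac{1571}{24}\right) \left(-15\right) = \frac{7855}{8}$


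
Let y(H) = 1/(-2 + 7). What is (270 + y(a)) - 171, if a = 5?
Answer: 496/5 ≈ 99.200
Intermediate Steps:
y(H) = ⅕ (y(H) = 1/5 = ⅕)
(270 + y(a)) - 171 = (270 + ⅕) - 171 = 1351/5 - 171 = 496/5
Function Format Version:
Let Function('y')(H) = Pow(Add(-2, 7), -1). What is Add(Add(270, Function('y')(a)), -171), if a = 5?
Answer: Rational(496, 5) ≈ 99.200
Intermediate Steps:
Function('y')(H) = Rational(1, 5) (Function('y')(H) = Pow(5, -1) = Rational(1, 5))
Add(Add(270, Function('y')(a)), -171) = Add(Add(270, Rational(1, 5)), -171) = Add(Rational(1351, 5), -171) = Rational(496, 5)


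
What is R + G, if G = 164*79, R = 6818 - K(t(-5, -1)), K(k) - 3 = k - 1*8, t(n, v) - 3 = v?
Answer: 19777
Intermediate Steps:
t(n, v) = 3 + v
K(k) = -5 + k (K(k) = 3 + (k - 1*8) = 3 + (k - 8) = 3 + (-8 + k) = -5 + k)
R = 6821 (R = 6818 - (-5 + (3 - 1)) = 6818 - (-5 + 2) = 6818 - 1*(-3) = 6818 + 3 = 6821)
G = 12956
R + G = 6821 + 12956 = 19777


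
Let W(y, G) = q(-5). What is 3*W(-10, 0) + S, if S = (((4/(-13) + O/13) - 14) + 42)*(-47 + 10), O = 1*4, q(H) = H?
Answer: -1051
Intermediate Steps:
O = 4
W(y, G) = -5
S = -1036 (S = (((4/(-13) + 4/13) - 14) + 42)*(-47 + 10) = (((4*(-1/13) + 4*(1/13)) - 14) + 42)*(-37) = (((-4/13 + 4/13) - 14) + 42)*(-37) = ((0 - 14) + 42)*(-37) = (-14 + 42)*(-37) = 28*(-37) = -1036)
3*W(-10, 0) + S = 3*(-5) - 1036 = -15 - 1036 = -1051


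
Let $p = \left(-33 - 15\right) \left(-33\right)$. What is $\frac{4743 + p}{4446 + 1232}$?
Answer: $\frac{6327}{5678} \approx 1.1143$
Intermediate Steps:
$p = 1584$ ($p = \left(-48\right) \left(-33\right) = 1584$)
$\frac{4743 + p}{4446 + 1232} = \frac{4743 + 1584}{4446 + 1232} = \frac{6327}{5678}$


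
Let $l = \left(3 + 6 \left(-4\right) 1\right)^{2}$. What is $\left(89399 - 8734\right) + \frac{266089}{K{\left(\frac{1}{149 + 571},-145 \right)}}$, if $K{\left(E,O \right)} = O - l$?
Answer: $\frac{47003601}{586} \approx 80211.0$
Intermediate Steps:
$l = 441$ ($l = \left(3 - 24\right)^{2} = \left(-21\right)^{2} = 441$)
$K{\left(E,O \right)} = -441 + O$ ($K{\left(E,O \right)} = O - 441 = -441 + O$)
$\left(89399 - 8734\right) + \frac{266089}{K{\left(\frac{1}{149 + 571},-145 \right)}} = \left(89399 - 8734\right) + \frac{266089}{-441 - 145} = \left(89399 - 8734\right) + \frac{266089}{-586} = 80665 + 266089 \left(- \frac{1}{586}\right) = 80665 - \frac{266089}{586} = \frac{47003601}{586}$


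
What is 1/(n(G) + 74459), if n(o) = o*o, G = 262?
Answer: 1/143103 ≈ 6.9880e-6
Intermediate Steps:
n(o) = o²
1/(n(G) + 74459) = 1/(262² + 74459) = 1/(68644 + 74459) = 1/143103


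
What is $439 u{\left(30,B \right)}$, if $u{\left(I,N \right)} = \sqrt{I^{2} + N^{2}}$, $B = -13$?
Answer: $439 \sqrt{1069} \approx 14353.0$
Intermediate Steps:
$439 u{\left(30,B \right)} = 439 \sqrt{30^{2} + \left(-13\right)^{2}} = 439 \sqrt{900 + 169} = 439 \sqrt{1069}$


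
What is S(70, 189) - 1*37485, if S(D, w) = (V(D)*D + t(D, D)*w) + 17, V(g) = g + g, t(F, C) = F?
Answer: -14438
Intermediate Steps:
V(g) = 2*g
S(D, w) = 17 + 2*D² + D*w (S(D, w) = ((2*D)*D + D*w) + 17 = (2*D² + D*w) + 17 = 17 + 2*D² + D*w)
S(70, 189) - 1*37485 = (17 + 2*70² + 70*189) - 1*37485 = (17 + 2*4900 + 13230) - 37485 = (17 + 9800 + 13230) - 37485 = 23047 - 37485 = -14438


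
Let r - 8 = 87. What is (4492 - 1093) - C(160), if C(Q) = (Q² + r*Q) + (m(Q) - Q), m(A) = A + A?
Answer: -37561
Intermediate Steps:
m(A) = 2*A
r = 95 (r = 8 + 87 = 95)
C(Q) = Q² + 96*Q (C(Q) = (Q² + 95*Q) + (2*Q - Q) = (Q² + 95*Q) + Q = Q² + 96*Q)
(4492 - 1093) - C(160) = (4492 - 1093) - 160*(96 + 160) = 3399 - 160*256 = 3399 - 1*40960 = 3399 - 40960 = -37561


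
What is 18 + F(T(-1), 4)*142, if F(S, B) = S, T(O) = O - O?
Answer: 18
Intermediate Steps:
T(O) = 0
18 + F(T(-1), 4)*142 = 18 + 0*142 = 18 + 0 = 18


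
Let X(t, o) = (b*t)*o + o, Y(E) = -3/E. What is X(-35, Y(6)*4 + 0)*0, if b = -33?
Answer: 0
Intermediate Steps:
X(t, o) = o - 33*o*t (X(t, o) = (-33*t)*o + o = -33*o*t + o = o - 33*o*t)
X(-35, Y(6)*4 + 0)*0 = ((-3/6*4 + 0)*(1 - 33*(-35)))*0 = ((-3*1/6*4 + 0)*(1 + 1155))*0 = ((-1/2*4 + 0)*1156)*0 = ((-2 + 0)*1156)*0 = -2*1156*0 = -2312*0 = 0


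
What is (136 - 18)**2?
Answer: 13924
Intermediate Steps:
(136 - 18)**2 = 118**2 = 13924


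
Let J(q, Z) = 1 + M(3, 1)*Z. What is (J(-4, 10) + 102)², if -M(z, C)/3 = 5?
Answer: 2209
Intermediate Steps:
M(z, C) = -15 (M(z, C) = -3*5 = -15)
J(q, Z) = 1 - 15*Z
(J(-4, 10) + 102)² = ((1 - 15*10) + 102)² = ((1 - 150) + 102)² = (-149 + 102)² = (-47)² = 2209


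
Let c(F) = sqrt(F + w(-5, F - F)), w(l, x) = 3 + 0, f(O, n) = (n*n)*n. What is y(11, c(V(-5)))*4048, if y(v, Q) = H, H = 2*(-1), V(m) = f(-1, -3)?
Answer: -8096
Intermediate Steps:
f(O, n) = n**3 (f(O, n) = n**2*n = n**3)
V(m) = -27 (V(m) = (-3)**3 = -27)
w(l, x) = 3
c(F) = sqrt(3 + F) (c(F) = sqrt(F + 3) = sqrt(3 + F))
H = -2
y(v, Q) = -2
y(11, c(V(-5)))*4048 = -2*4048 = -8096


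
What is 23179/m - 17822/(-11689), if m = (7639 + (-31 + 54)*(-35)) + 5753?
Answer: 495264845/147129443 ≈ 3.3662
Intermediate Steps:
m = 12587 (m = (7639 + 23*(-35)) + 5753 = (7639 - 805) + 5753 = 6834 + 5753 = 12587)
23179/m - 17822/(-11689) = 23179/12587 - 17822/(-11689) = 23179*(1/12587) - 17822*(-1/11689) = 23179/12587 + 17822/11689 = 495264845/147129443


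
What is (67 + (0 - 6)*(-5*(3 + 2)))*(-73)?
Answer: -15841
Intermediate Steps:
(67 + (0 - 6)*(-5*(3 + 2)))*(-73) = (67 - (-30)*5)*(-73) = (67 - 6*(-25))*(-73) = (67 + 150)*(-73) = 217*(-73) = -15841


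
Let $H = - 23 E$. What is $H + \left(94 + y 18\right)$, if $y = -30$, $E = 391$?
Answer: $-9439$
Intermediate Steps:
$H = -8993$ ($H = \left(-23\right) 391 = -8993$)
$H + \left(94 + y 18\right) = -8993 + \left(94 - 540\right) = -8993 - 446 = -9439$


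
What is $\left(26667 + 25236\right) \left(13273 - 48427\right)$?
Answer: $-1824598062$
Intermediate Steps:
$\left(26667 + 25236\right) \left(13273 - 48427\right) = 51903 \left(-35154\right) = -1824598062$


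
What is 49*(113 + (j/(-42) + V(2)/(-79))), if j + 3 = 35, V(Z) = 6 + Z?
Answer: 1302245/237 ≈ 5494.7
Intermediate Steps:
j = 32 (j = -3 + 35 = 32)
49*(113 + (j/(-42) + V(2)/(-79))) = 49*(113 + (32/(-42) + (6 + 2)/(-79))) = 49*(113 + (32*(-1/42) + 8*(-1/79))) = 49*(113 + (-16/21 - 8/79)) = 49*(113 - 1432/1659) = 49*(186035/1659) = 1302245/237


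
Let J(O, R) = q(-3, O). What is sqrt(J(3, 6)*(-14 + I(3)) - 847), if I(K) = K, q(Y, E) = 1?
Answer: I*sqrt(858) ≈ 29.292*I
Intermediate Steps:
J(O, R) = 1
sqrt(J(3, 6)*(-14 + I(3)) - 847) = sqrt(1*(-14 + 3) - 847) = sqrt(1*(-11) - 847) = sqrt(-11 - 847) = sqrt(-858) = I*sqrt(858)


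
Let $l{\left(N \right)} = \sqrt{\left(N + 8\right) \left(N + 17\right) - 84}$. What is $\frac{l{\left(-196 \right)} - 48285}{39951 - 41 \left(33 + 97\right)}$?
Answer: $- \frac{48285}{34621} + \frac{4 \sqrt{2098}}{34621} \approx -1.3894$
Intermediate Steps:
$l{\left(N \right)} = \sqrt{-84 + \left(8 + N\right) \left(17 + N\right)}$ ($l{\left(N \right)} = \sqrt{\left(8 + N\right) \left(17 + N\right) - 84} = \sqrt{-84 + \left(8 + N\right) \left(17 + N\right)}$)
$\frac{l{\left(-196 \right)} - 48285}{39951 - 41 \left(33 + 97\right)} = \frac{\sqrt{52 + \left(-196\right)^{2} + 25 \left(-196\right)} - 48285}{39951 - 41 \left(33 + 97\right)} = \frac{\sqrt{52 + 38416 - 4900} - 48285}{39951 - 5330} = \frac{\sqrt{33568} - 48285}{39951 - 5330} = \frac{4 \sqrt{2098} - 48285}{34621} = \left(-48285 + 4 \sqrt{2098}\right) \frac{1}{34621} = - \frac{48285}{34621} + \frac{4 \sqrt{2098}}{34621}$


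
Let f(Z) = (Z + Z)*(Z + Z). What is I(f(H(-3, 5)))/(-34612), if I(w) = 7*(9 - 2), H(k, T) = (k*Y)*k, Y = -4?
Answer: -49/34612 ≈ -0.0014157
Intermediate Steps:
H(k, T) = -4*k**2 (H(k, T) = (k*(-4))*k = (-4*k)*k = -4*k**2)
f(Z) = 4*Z**2 (f(Z) = (2*Z)*(2*Z) = 4*Z**2)
I(w) = 49 (I(w) = 7*7 = 49)
I(f(H(-3, 5)))/(-34612) = 49/(-34612) = 49*(-1/34612) = -49/34612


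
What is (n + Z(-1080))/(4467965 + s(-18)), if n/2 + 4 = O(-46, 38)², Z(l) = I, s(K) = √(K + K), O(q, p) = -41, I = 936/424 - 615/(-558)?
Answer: 147873373639435/196792407416350938 - 33096359*I/32798734569391823 ≈ 0.00075142 - 1.0091e-9*I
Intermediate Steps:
I = 32627/9858 (I = 936*(1/424) - 615*(-1/558) = 117/53 + 205/186 = 32627/9858 ≈ 3.3097)
s(K) = √2*√K (s(K) = √(2*K) = √2*√K)
Z(l) = 32627/9858
n = 3354 (n = -8 + 2*(-41)² = -8 + 2*1681 = -8 + 3362 = 3354)
(n + Z(-1080))/(4467965 + s(-18)) = (3354 + 32627/9858)/(4467965 + √2*√(-18)) = 33096359/(9858*(4467965 + √2*(3*I*√2))) = 33096359/(9858*(4467965 + 6*I)) = 33096359*((4467965 - 6*I)/19962711241261)/9858 = 33096359*(4467965 - 6*I)/196792407416350938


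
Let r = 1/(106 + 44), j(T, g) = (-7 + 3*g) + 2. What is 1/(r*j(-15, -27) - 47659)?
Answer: -75/3574468 ≈ -2.0982e-5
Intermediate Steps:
j(T, g) = -5 + 3*g
r = 1/150 ≈ 0.0066667
1/(r*j(-15, -27) - 47659) = 1/((-5 + 3*(-27))/150 - 47659) = 1/((-5 - 81)/150 - 47659) = 1/((1/150)*(-86) - 47659) = 1/(-43/75 - 47659) = 1/(-3574468/75) = -75/3574468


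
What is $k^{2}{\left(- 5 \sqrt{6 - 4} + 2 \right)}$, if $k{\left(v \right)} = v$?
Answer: $54 - 20 \sqrt{2} \approx 25.716$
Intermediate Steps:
$k^{2}{\left(- 5 \sqrt{6 - 4} + 2 \right)} = \left(- 5 \sqrt{6 - 4} + 2\right)^{2} = \left(- 5 \sqrt{2} + 2\right)^{2} = \left(2 - 5 \sqrt{2}\right)^{2}$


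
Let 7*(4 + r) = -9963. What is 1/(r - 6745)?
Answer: -7/57206 ≈ -0.00012236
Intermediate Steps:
r = -9991/7 (r = -4 + (1/7)*(-9963) = -4 - 9963/7 = -9991/7 ≈ -1427.3)
1/(r - 6745) = 1/(-9991/7 - 6745) = 1/(-57206/7) = -7/57206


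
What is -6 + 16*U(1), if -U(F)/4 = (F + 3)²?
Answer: -1030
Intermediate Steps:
U(F) = -4*(3 + F)² (U(F) = -4*(F + 3)² = -4*(3 + F)²)
-6 + 16*U(1) = -6 + 16*(-4*(3 + 1)²) = -6 + 16*(-4*4²) = -6 + 16*(-4*16) = -6 + 16*(-64) = -6 - 1024 = -1030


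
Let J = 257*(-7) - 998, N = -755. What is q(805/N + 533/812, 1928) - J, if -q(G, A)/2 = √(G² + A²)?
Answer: 2797 - √55883041082278097/61306 ≈ -1059.0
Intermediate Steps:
q(G, A) = -2*√(A² + G²) (q(G, A) = -2*√(G² + A²) = -2*√(A² + G²))
J = -2797 (J = -1799 - 998 = -2797)
q(805/N + 533/812, 1928) - J = -2*√(1928² + (805/(-755) + 533/812)²) - 1*(-2797) = -2*√(3717184 + (805*(-1/755) + 533*(1/812))²) + 2797 = -2*√(3717184 + (-161/151 + 533/812)²) + 2797 = -2*√(3717184 + (-50249/122612)²) + 2797 = -2*√(3717184 + 2524962001/15033702544) + 2797 = -√55883041082278097/61306 + 2797 = 2797 - √55883041082278097/61306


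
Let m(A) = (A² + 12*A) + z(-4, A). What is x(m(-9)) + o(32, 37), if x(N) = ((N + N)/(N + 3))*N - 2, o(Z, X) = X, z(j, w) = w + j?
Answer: -1905/37 ≈ -51.487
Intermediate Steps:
z(j, w) = j + w
m(A) = -4 + A² + 13*A (m(A) = (A² + 12*A) + (-4 + A) = -4 + A² + 13*A)
x(N) = -2 + 2*N²/(3 + N) (x(N) = ((2*N)/(3 + N))*N - 2 = (2*N/(3 + N))*N - 2 = 2*N²/(3 + N) - 2 = -2 + 2*N²/(3 + N))
x(m(-9)) + o(32, 37) = 2*(-3 + (-4 + (-9)² + 13*(-9))² - (-4 + (-9)² + 13*(-9)))/(3 + (-4 + (-9)² + 13*(-9))) + 37 = 2*(-3 + (-4 + 81 - 117)² - (-4 + 81 - 117))/(3 + (-4 + 81 - 117)) + 37 = 2*(-3 + (-40)² - 1*(-40))/(3 - 40) + 37 = 2*(-3 + 1600 + 40)/(-37) + 37 = 2*(-1/37)*1637 + 37 = -3274/37 + 37 = -1905/37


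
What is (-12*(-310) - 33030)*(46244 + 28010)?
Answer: -2176384740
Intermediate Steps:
(-12*(-310) - 33030)*(46244 + 28010) = (3720 - 33030)*74254 = -29310*74254 = -2176384740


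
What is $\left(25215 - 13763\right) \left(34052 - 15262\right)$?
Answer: $215183080$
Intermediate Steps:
$\left(25215 - 13763\right) \left(34052 - 15262\right) = 11452 \cdot 18790 = 215183080$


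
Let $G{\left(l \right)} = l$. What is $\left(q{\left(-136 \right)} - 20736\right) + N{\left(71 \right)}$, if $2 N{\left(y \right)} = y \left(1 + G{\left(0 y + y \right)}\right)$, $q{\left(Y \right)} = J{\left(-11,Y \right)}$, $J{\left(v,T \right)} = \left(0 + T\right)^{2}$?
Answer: $316$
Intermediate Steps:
$J{\left(v,T \right)} = T^{2}$
$q{\left(Y \right)} = Y^{2}$
$N{\left(y \right)} = \frac{y \left(1 + y\right)}{2}$ ($N{\left(y \right)} = \frac{y \left(1 + \left(0 y + y\right)\right)}{2} = \frac{y \left(1 + \left(0 + y\right)\right)}{2} = \frac{y \left(1 + y\right)}{2}$)
$\left(q{\left(-136 \right)} - 20736\right) + N{\left(71 \right)} = \left(\left(-136\right)^{2} - 20736\right) + \frac{1}{2} \cdot 71 \left(1 + 71\right) = \left(18496 - 20736\right) + \frac{1}{2} \cdot 71 \cdot 72 = -2240 + 2556 = 316$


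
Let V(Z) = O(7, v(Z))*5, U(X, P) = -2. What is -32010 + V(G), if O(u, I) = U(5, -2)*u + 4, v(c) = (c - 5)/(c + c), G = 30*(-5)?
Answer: -32060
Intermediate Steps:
G = -150
v(c) = (-5 + c)/(2*c) (v(c) = (-5 + c)/((2*c)) = (-5 + c)*(1/(2*c)) = (-5 + c)/(2*c))
O(u, I) = 4 - 2*u (O(u, I) = -2*u + 4 = 4 - 2*u)
V(Z) = -50 (V(Z) = (4 - 2*7)*5 = (4 - 14)*5 = -10*5 = -50)
-32010 + V(G) = -32010 - 50 = -32060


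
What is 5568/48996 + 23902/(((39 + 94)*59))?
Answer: 5328046/1686279 ≈ 3.1596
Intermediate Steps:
5568/48996 + 23902/(((39 + 94)*59)) = 5568*(1/48996) + 23902/((133*59)) = 464/4083 + 23902/7847 = 464/4083 + 23902*(1/7847) = 464/4083 + 1258/413 = 5328046/1686279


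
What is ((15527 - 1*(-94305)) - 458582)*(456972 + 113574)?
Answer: -198977917500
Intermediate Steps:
((15527 - 1*(-94305)) - 458582)*(456972 + 113574) = ((15527 + 94305) - 458582)*570546 = (109832 - 458582)*570546 = -348750*570546 = -198977917500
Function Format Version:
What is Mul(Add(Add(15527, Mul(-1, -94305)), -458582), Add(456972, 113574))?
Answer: -198977917500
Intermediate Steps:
Mul(Add(Add(15527, Mul(-1, -94305)), -458582), Add(456972, 113574)) = Mul(Add(Add(15527, 94305), -458582), 570546) = Mul(Add(109832, -458582), 570546) = Mul(-348750, 570546) = -198977917500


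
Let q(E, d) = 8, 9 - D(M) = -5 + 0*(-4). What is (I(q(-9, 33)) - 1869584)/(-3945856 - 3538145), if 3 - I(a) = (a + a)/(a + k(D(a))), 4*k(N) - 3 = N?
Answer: 30536511/122238683 ≈ 0.24981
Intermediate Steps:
D(M) = 14 (D(M) = 9 - (-5 + 0*(-4)) = 9 - (-5 + 0) = 9 - 1*(-5) = 9 + 5 = 14)
k(N) = 3/4 + N/4
I(a) = 3 - 2*a/(17/4 + a) (I(a) = 3 - (a + a)/(a + (3/4 + (1/4)*14)) = 3 - 2*a/(a + (3/4 + 7/2)) = 3 - 2*a/(a + 17/4) = 3 - 2*a/(17/4 + a))
(I(q(-9, 33)) - 1869584)/(-3945856 - 3538145) = ((51 + 4*8)/(17 + 4*8) - 1869584)/(-3945856 - 3538145) = ((51 + 32)/(17 + 32) - 1869584)/(-7484001) = (83/49 - 1869584)*(-1/7484001) = -91609533/49*(-1/7484001) = 30536511/122238683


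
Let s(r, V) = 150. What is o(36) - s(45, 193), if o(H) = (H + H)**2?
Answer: 5034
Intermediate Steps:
o(H) = 4*H**2 (o(H) = (2*H)**2 = 4*H**2)
o(36) - s(45, 193) = 4*36**2 - 1*150 = 4*1296 - 150 = 5184 - 150 = 5034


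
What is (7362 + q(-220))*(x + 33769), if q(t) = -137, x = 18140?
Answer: 375042525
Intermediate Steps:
(7362 + q(-220))*(x + 33769) = (7362 - 137)*(18140 + 33769) = 7225*51909 = 375042525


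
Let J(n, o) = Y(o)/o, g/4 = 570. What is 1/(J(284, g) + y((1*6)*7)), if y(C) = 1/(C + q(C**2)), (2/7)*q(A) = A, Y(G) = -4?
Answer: -590520/941 ≈ -627.54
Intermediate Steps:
g = 2280 (g = 4*570 = 2280)
J(n, o) = -4/o
q(A) = 7*A/2
y(C) = 1/(C + 7*C**2/2)
1/(J(284, g) + y((1*6)*7)) = 1/(-4/2280 + 2/((((1*6)*7))*(2 + 7*((1*6)*7)))) = 1/(-4*1/2280 + 2/(((6*7))*(2 + 7*(6*7)))) = 1/(-1/570 + 2/(42*(2 + 7*42))) = 1/(-1/570 + 2*(1/42)/(2 + 294)) = 1/(-1/570 + 2*(1/42)/296) = 1/(-1/570 + 2*(1/42)*(1/296)) = 1/(-1/570 + 1/6216) = 1/(-941/590520) = -590520/941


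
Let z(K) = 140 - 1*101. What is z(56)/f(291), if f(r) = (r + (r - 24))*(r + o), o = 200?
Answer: 13/91326 ≈ 0.00014235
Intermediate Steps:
z(K) = 39 (z(K) = 140 - 101 = 39)
f(r) = (-24 + 2*r)*(200 + r) (f(r) = (r + (r - 24))*(r + 200) = (r + (-24 + r))*(200 + r) = (-24 + 2*r)*(200 + r))
z(56)/f(291) = 39/(-4800 + 2*291**2 + 376*291) = 39/(-4800 + 2*84681 + 109416) = 39/(-4800 + 169362 + 109416) = 39/273978 = 39*(1/273978) = 13/91326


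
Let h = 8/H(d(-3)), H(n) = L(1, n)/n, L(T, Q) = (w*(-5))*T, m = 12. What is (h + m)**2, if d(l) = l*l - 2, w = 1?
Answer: 16/25 ≈ 0.64000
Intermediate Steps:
d(l) = -2 + l**2 (d(l) = l**2 - 2 = -2 + l**2)
L(T, Q) = -5*T (L(T, Q) = (1*(-5))*T = -5*T)
H(n) = -5/n (H(n) = (-5*1)/n = -5/n)
h = -56/5 (h = 8/((-5/(-2 + (-3)**2))) = 8/((-5/(-2 + 9))) = 8/((-5/7)) = 8/((-5*1/7)) = 8/(-5/7) = 8*(-7/5) = -56/5 ≈ -11.200)
(h + m)**2 = (-56/5 + 12)**2 = (4/5)**2 = 16/25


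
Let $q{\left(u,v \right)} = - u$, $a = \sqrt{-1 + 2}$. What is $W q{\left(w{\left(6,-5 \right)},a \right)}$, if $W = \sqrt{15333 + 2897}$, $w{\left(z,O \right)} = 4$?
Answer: $- 4 \sqrt{18230} \approx -540.07$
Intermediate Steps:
$a = 1$ ($a = \sqrt{1} = 1$)
$W = \sqrt{18230} \approx 135.02$
$W q{\left(w{\left(6,-5 \right)},a \right)} = \sqrt{18230} \left(\left(-1\right) 4\right) = \sqrt{18230} \left(-4\right) = - 4 \sqrt{18230}$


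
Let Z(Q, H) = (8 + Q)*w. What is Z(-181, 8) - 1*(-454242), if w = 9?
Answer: 452685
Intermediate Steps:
Z(Q, H) = 72 + 9*Q (Z(Q, H) = (8 + Q)*9 = 72 + 9*Q)
Z(-181, 8) - 1*(-454242) = (72 + 9*(-181)) - 1*(-454242) = (72 - 1629) + 454242 = -1557 + 454242 = 452685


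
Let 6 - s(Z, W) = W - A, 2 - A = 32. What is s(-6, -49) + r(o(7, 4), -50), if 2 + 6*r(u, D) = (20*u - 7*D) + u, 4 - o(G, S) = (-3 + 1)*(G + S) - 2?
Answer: 181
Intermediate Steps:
A = -30 (A = 2 - 1*32 = 2 - 32 = -30)
o(G, S) = 6 + 2*G + 2*S (o(G, S) = 4 - ((-3 + 1)*(G + S) - 2) = 4 - (-2*(G + S) - 2) = 4 - ((-2*G - 2*S) - 2) = 4 - (-2 - 2*G - 2*S) = 4 + (2 + 2*G + 2*S) = 6 + 2*G + 2*S)
r(u, D) = -1/3 - 7*D/6 + 7*u/2 (r(u, D) = -1/3 + ((20*u - 7*D) + u)/6 = -1/3 + ((-7*D + 20*u) + u)/6 = -1/3 + (-7*D + 21*u)/6 = -1/3 + (-7*D/6 + 7*u/2) = -1/3 - 7*D/6 + 7*u/2)
s(Z, W) = -24 - W (s(Z, W) = 6 - (W - 1*(-30)) = 6 - (W + 30) = 6 - (30 + W) = 6 + (-30 - W) = -24 - W)
s(-6, -49) + r(o(7, 4), -50) = (-24 - 1*(-49)) + (-1/3 - 7/6*(-50) + 7*(6 + 2*7 + 2*4)/2) = (-24 + 49) + (-1/3 + 175/3 + 7*(6 + 14 + 8)/2) = 25 + (-1/3 + 175/3 + (7/2)*28) = 25 + (-1/3 + 175/3 + 98) = 25 + 156 = 181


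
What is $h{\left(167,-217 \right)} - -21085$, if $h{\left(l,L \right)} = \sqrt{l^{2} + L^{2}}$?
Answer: $21085 + \sqrt{74978} \approx 21359.0$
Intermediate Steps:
$h{\left(l,L \right)} = \sqrt{L^{2} + l^{2}}$
$h{\left(167,-217 \right)} - -21085 = \sqrt{\left(-217\right)^{2} + 167^{2}} - -21085 = \sqrt{47089 + 27889} + 21085 = \sqrt{74978} + 21085 = 21085 + \sqrt{74978}$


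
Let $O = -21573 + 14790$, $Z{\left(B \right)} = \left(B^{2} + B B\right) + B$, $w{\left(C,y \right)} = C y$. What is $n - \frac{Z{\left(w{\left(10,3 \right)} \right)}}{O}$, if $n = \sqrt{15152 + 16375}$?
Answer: $\frac{610}{2261} + 3 \sqrt{3503} \approx 177.83$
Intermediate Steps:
$Z{\left(B \right)} = B + 2 B^{2}$ ($Z{\left(B \right)} = \left(B^{2} + B^{2}\right) + B = 2 B^{2} + B = B + 2 B^{2}$)
$O = -6783$
$n = 3 \sqrt{3503}$ ($n = \sqrt{31527} = 3 \sqrt{3503} \approx 177.56$)
$n - \frac{Z{\left(w{\left(10,3 \right)} \right)}}{O} = 3 \sqrt{3503} - \frac{10 \cdot 3 \left(1 + 2 \cdot 10 \cdot 3\right)}{-6783} = 3 \sqrt{3503} - 30 \left(1 + 2 \cdot 30\right) \left(- \frac{1}{6783}\right) = 3 \sqrt{3503} - 30 \left(1 + 60\right) \left(- \frac{1}{6783}\right) = 3 \sqrt{3503} - 30 \cdot 61 \left(- \frac{1}{6783}\right) = 3 \sqrt{3503} - 1830 \left(- \frac{1}{6783}\right) = 3 \sqrt{3503} - - \frac{610}{2261} = 3 \sqrt{3503} + \frac{610}{2261} = \frac{610}{2261} + 3 \sqrt{3503}$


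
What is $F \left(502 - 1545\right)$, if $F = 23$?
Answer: $-23989$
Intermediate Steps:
$F \left(502 - 1545\right) = 23 \left(502 - 1545\right) = 23 \left(-1043\right) = -23989$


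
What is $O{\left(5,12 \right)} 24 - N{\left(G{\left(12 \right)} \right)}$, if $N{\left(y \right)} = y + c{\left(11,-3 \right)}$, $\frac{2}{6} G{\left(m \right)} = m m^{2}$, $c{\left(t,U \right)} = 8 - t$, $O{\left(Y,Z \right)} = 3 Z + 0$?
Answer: $-4317$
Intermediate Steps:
$O{\left(Y,Z \right)} = 3 Z$
$G{\left(m \right)} = 3 m^{3}$ ($G{\left(m \right)} = 3 m m^{2} = 3 m^{3}$)
$N{\left(y \right)} = -3 + y$ ($N{\left(y \right)} = y + \left(8 - 11\right) = y - 3 = -3 + y$)
$O{\left(5,12 \right)} 24 - N{\left(G{\left(12 \right)} \right)} = 3 \cdot 12 \cdot 24 - \left(-3 + 3 \cdot 12^{3}\right) = 36 \cdot 24 - \left(-3 + 3 \cdot 1728\right) = 864 - \left(-3 + 5184\right) = 864 - 5181 = -4317$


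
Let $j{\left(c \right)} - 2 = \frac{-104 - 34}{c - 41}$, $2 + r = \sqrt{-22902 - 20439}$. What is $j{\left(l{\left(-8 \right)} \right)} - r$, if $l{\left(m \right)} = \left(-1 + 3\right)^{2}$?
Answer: $\frac{286}{37} - i \sqrt{43341} \approx 7.7297 - 208.19 i$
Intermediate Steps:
$r = -2 + i \sqrt{43341}$ ($r = -2 + \sqrt{-22902 - 20439} = -2 + \sqrt{-43341} = -2 + i \sqrt{43341} \approx -2.0 + 208.19 i$)
$l{\left(m \right)} = 4$ ($l{\left(m \right)} = 2^{2} = 4$)
$j{\left(c \right)} = 2 - \frac{138}{-41 + c}$ ($j{\left(c \right)} = 2 + \frac{-104 - 34}{c - 41} = 2 - \frac{138}{-41 + c}$)
$j{\left(l{\left(-8 \right)} \right)} - r = \frac{2 \left(-110 + 4\right)}{-41 + 4} - \left(-2 + i \sqrt{43341}\right) = 2 \frac{1}{-37} \left(-106\right) + \left(2 - i \sqrt{43341}\right) = 2 \left(- \frac{1}{37}\right) \left(-106\right) + \left(2 - i \sqrt{43341}\right) = \frac{212}{37} + \left(2 - i \sqrt{43341}\right) = \frac{286}{37} - i \sqrt{43341}$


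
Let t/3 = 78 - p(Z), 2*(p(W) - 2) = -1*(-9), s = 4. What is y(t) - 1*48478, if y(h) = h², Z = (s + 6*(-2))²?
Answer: -9871/4 ≈ -2467.8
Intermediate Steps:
Z = 64 (Z = (4 + 6*(-2))² = (4 - 12)² = (-8)² = 64)
p(W) = 13/2 (p(W) = 2 + (-1*(-9))/2 = 2 + (½)*9 = 2 + 9/2 = 13/2)
t = 429/2 (t = 3*(78 - 1*13/2) = 3*(78 - 13/2) = 3*(143/2) = 429/2 ≈ 214.50)
y(t) - 1*48478 = (429/2)² - 1*48478 = 184041/4 - 48478 = -9871/4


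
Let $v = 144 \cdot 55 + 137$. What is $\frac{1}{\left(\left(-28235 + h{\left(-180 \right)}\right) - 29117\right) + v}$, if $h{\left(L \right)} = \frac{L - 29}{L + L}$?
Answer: $- \frac{360}{17745991} \approx -2.0286 \cdot 10^{-5}$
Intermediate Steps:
$h{\left(L \right)} = \frac{-29 + L}{2 L}$
$v = 8057$ ($v = 7920 + 137 = 8057$)
$\frac{1}{\left(\left(-28235 + h{\left(-180 \right)}\right) - 29117\right) + v} = \frac{1}{\left(\left(-28235 + \frac{-29 - 180}{2 \left(-180\right)}\right) - 29117\right) + 8057} = \frac{1}{\left(\left(-28235 + \frac{1}{2} \left(- \frac{1}{180}\right) \left(-209\right)\right) - 29117\right) + 8057} = \frac{1}{\left(\left(-28235 + \frac{209}{360}\right) - 29117\right) + 8057} = \frac{1}{\left(- \frac{10164391}{360} - 29117\right) + 8057} = \frac{1}{- \frac{20646511}{360} + 8057} = \frac{1}{- \frac{17745991}{360}} = - \frac{360}{17745991}$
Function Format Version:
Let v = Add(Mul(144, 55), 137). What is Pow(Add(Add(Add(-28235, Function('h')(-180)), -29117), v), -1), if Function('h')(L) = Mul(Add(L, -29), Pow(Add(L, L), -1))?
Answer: Rational(-360, 17745991) ≈ -2.0286e-5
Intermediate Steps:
Function('h')(L) = Mul(Rational(1, 2), Pow(L, -1), Add(-29, L)) (Function('h')(L) = Mul(Add(-29, L), Pow(Mul(2, L), -1)) = Mul(Add(-29, L), Mul(Rational(1, 2), Pow(L, -1))) = Mul(Rational(1, 2), Pow(L, -1), Add(-29, L)))
v = 8057 (v = Add(7920, 137) = 8057)
Pow(Add(Add(Add(-28235, Function('h')(-180)), -29117), v), -1) = Pow(Add(Add(Add(-28235, Mul(Rational(1, 2), Pow(-180, -1), Add(-29, -180))), -29117), 8057), -1) = Pow(Add(Add(Add(-28235, Mul(Rational(1, 2), Rational(-1, 180), -209)), -29117), 8057), -1) = Pow(Add(Add(Add(-28235, Rational(209, 360)), -29117), 8057), -1) = Pow(Add(Add(Rational(-10164391, 360), -29117), 8057), -1) = Pow(Add(Rational(-20646511, 360), 8057), -1) = Pow(Rational(-17745991, 360), -1) = Rational(-360, 17745991)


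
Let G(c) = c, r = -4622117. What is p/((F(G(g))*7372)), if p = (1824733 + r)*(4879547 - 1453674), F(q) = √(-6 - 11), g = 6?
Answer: 140933563474*I*√17/1843 ≈ 3.1529e+8*I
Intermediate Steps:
F(q) = I*√17 (F(q) = √(-17) = I*√17)
p = -9583482316232 (p = (1824733 - 4622117)*(4879547 - 1453674) = -2797384*3425873 = -9583482316232)
p/((F(G(g))*7372)) = -9583482316232*(-I*√17/125324) = -(-140933563474)*I*√17/1843 = 140933563474*I*√17/1843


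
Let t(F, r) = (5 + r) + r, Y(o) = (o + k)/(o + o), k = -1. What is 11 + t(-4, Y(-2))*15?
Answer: 217/2 ≈ 108.50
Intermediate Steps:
Y(o) = (-1 + o)/(2*o) (Y(o) = (o - 1)/(o + o) = (-1 + o)/((2*o)) = (-1 + o)*(1/(2*o)) = (-1 + o)/(2*o))
t(F, r) = 5 + 2*r
11 + t(-4, Y(-2))*15 = 11 + (5 + 2*((1/2)*(-1 - 2)/(-2)))*15 = 11 + (5 + 2*((1/2)*(-1/2)*(-3)))*15 = 11 + (5 + 2*(3/4))*15 = 11 + (5 + 3/2)*15 = 11 + (13/2)*15 = 11 + 195/2 = 217/2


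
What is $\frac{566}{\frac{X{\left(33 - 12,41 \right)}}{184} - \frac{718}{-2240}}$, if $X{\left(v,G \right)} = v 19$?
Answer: $\frac{14580160}{64117} \approx 227.4$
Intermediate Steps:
$X{\left(v,G \right)} = 19 v$
$\frac{566}{\frac{X{\left(33 - 12,41 \right)}}{184} - \frac{718}{-2240}} = \frac{566}{\frac{19 \left(33 - 12\right)}{184} - \frac{718}{-2240}} = \frac{566}{19 \cdot 21 \cdot \frac{1}{184} - - \frac{359}{1120}} = \frac{566}{399 \cdot \frac{1}{184} + \frac{359}{1120}} = \frac{566}{\frac{399}{184} + \frac{359}{1120}} = \frac{566}{\frac{64117}{25760}} = 566 \cdot \frac{25760}{64117} = \frac{14580160}{64117}$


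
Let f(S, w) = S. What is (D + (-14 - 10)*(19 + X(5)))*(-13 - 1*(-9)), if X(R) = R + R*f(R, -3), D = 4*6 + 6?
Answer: 4584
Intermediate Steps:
D = 30 (D = 24 + 6 = 30)
X(R) = R + R² (X(R) = R + R*R = R + R²)
(D + (-14 - 10)*(19 + X(5)))*(-13 - 1*(-9)) = (30 + (-14 - 10)*(19 + 5*(1 + 5)))*(-13 - 1*(-9)) = (30 - 24*(19 + 5*6))*(-13 + 9) = (30 - 24*(19 + 30))*(-4) = (30 - 24*49)*(-4) = (30 - 1176)*(-4) = -1146*(-4) = 4584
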